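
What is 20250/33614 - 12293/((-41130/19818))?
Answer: 227499040176/38403995 ≈ 5923.8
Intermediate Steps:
20250/33614 - 12293/((-41130/19818)) = 20250*(1/33614) - 12293/((-41130*1/19818)) = 10125/16807 - 12293/(-2285/1101) = 10125/16807 - 12293*(-1101/2285) = 10125/16807 + 13534593/2285 = 227499040176/38403995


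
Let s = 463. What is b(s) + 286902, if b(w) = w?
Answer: 287365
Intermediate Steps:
b(s) + 286902 = 463 + 286902 = 287365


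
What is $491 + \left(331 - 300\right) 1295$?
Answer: $40636$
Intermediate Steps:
$491 + \left(331 - 300\right) 1295 = 491 + 31 \cdot 1295 = 491 + 40145 = 40636$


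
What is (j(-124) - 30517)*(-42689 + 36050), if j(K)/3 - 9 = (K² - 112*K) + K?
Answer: -377958270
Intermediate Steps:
j(K) = 27 - 333*K + 3*K² (j(K) = 27 + 3*((K² - 112*K) + K) = 27 + 3*(K² - 111*K) = 27 + (-333*K + 3*K²) = 27 - 333*K + 3*K²)
(j(-124) - 30517)*(-42689 + 36050) = ((27 - 333*(-124) + 3*(-124)²) - 30517)*(-42689 + 36050) = ((27 + 41292 + 3*15376) - 30517)*(-6639) = ((27 + 41292 + 46128) - 30517)*(-6639) = (87447 - 30517)*(-6639) = 56930*(-6639) = -377958270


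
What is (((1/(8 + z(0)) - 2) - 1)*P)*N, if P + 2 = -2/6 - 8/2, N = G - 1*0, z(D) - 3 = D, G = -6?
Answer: -1216/11 ≈ -110.55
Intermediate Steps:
z(D) = 3 + D
N = -6 (N = -6 - 1*0 = -6 + 0 = -6)
P = -19/3 (P = -2 + (-2/6 - 8/2) = -2 + (-2*⅙ - 8*½) = -2 + (-⅓ - 4) = -2 - 13/3 = -19/3 ≈ -6.3333)
(((1/(8 + z(0)) - 2) - 1)*P)*N = (((1/(8 + (3 + 0)) - 2) - 1)*(-19/3))*(-6) = (((1/(8 + 3) - 2) - 1)*(-19/3))*(-6) = (((1/11 - 2) - 1)*(-19/3))*(-6) = ((-21/11 - 1)*(-19/3))*(-6) = -32/11*(-19/3)*(-6) = (608/33)*(-6) = -1216/11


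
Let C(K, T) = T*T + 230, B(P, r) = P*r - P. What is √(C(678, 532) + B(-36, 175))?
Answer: √276990 ≈ 526.30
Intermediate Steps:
B(P, r) = -P + P*r
C(K, T) = 230 + T² (C(K, T) = T² + 230 = 230 + T²)
√(C(678, 532) + B(-36, 175)) = √((230 + 532²) - 36*(-1 + 175)) = √((230 + 283024) - 36*174) = √(283254 - 6264) = √276990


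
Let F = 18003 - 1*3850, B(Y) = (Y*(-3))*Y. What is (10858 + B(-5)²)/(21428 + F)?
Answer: 16483/35581 ≈ 0.46325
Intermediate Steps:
B(Y) = -3*Y² (B(Y) = (-3*Y)*Y = -3*Y²)
F = 14153 (F = 18003 - 3850 = 14153)
(10858 + B(-5)²)/(21428 + F) = (10858 + (-3*(-5)²)²)/(21428 + 14153) = (10858 + (-3*25)²)/35581 = (10858 + (-75)²)*(1/35581) = (10858 + 5625)*(1/35581) = 16483*(1/35581) = 16483/35581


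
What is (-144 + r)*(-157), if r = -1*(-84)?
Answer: 9420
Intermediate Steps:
r = 84
(-144 + r)*(-157) = (-144 + 84)*(-157) = -60*(-157) = 9420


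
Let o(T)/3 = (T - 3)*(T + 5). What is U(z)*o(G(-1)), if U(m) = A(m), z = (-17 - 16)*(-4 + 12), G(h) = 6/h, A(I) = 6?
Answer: 162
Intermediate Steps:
z = -264 (z = -33*8 = -264)
U(m) = 6
o(T) = 3*(-3 + T)*(5 + T) (o(T) = 3*((T - 3)*(T + 5)) = 3*((-3 + T)*(5 + T)) = 3*(-3 + T)*(5 + T))
U(z)*o(G(-1)) = 6*(-45 + 3*(6/(-1))² + 6*(6/(-1))) = 6*(-45 + 3*(6*(-1))² + 6*(6*(-1))) = 6*(-45 + 3*(-6)² + 6*(-6)) = 6*(-45 + 3*36 - 36) = 6*(-45 + 108 - 36) = 6*27 = 162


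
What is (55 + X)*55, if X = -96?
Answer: -2255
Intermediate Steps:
(55 + X)*55 = (55 - 96)*55 = -41*55 = -2255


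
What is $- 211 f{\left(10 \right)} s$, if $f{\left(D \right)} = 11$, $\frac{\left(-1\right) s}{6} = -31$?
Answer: $-431706$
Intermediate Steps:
$s = 186$ ($s = \left(-6\right) \left(-31\right) = 186$)
$- 211 f{\left(10 \right)} s = \left(-211\right) 11 \cdot 186 = \left(-2321\right) 186 = -431706$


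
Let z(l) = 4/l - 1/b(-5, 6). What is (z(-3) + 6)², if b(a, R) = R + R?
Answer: 3025/144 ≈ 21.007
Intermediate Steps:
b(a, R) = 2*R
z(l) = -1/12 + 4/l (z(l) = 4/l - 1/(2*6) = 4/l - 1/12 = -1/12 + 4/l)
(z(-3) + 6)² = ((1/12)*(48 - 1*(-3))/(-3) + 6)² = ((1/12)*(-⅓)*(48 + 3) + 6)² = ((1/12)*(-⅓)*51 + 6)² = (-17/12 + 6)² = (55/12)² = 3025/144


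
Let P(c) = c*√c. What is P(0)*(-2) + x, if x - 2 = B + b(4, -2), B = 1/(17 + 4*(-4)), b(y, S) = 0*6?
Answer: 3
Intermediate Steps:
P(c) = c^(3/2)
b(y, S) = 0
B = 1 (B = 1/(17 - 16) = 1/1 = 1)
x = 3 (x = 2 + (1 + 0) = 2 + 1 = 3)
P(0)*(-2) + x = 0^(3/2)*(-2) + 3 = 0*(-2) + 3 = 0 + 3 = 3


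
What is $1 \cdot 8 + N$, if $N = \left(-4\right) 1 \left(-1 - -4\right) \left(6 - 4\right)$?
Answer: $-16$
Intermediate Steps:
$N = -24$ ($N = - 4 \left(-1 + 4\right) 2 = - 4 \cdot 3 \cdot 2 = \left(-4\right) 6 = -24$)
$1 \cdot 8 + N = 1 \cdot 8 - 24 = 8 - 24 = -16$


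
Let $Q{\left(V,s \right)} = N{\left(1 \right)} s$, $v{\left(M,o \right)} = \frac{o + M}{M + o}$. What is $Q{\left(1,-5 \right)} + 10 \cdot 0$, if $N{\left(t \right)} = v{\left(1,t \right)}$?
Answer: $-5$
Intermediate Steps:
$v{\left(M,o \right)} = 1$ ($v{\left(M,o \right)} = \frac{M + o}{M + o} = 1$)
$N{\left(t \right)} = 1$
$Q{\left(V,s \right)} = s$ ($Q{\left(V,s \right)} = 1 s = s$)
$Q{\left(1,-5 \right)} + 10 \cdot 0 = -5 + 10 \cdot 0 = -5 + 0 = -5$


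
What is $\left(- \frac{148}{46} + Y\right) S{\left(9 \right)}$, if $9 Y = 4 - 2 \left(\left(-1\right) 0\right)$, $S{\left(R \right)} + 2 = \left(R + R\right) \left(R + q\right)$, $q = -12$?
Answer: $\frac{32144}{207} \approx 155.28$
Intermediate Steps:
$S{\left(R \right)} = -2 + 2 R \left(-12 + R\right)$ ($S{\left(R \right)} = -2 + \left(R + R\right) \left(R - 12\right) = -2 + 2 R \left(-12 + R\right)$)
$Y = \frac{4}{9}$ ($Y = \frac{4 - 2 \left(\left(-1\right) 0\right)}{9} = \frac{4 - 0}{9} = \frac{4 + 0}{9} = \frac{1}{9} \cdot 4 = \frac{4}{9} \approx 0.44444$)
$\left(- \frac{148}{46} + Y\right) S{\left(9 \right)} = \left(- \frac{148}{46} + \frac{4}{9}\right) \left(-2 - 216 + 2 \cdot 9^{2}\right) = \left(\left(-148\right) \frac{1}{46} + \frac{4}{9}\right) \left(-2 - 216 + 2 \cdot 81\right) = \left(- \frac{74}{23} + \frac{4}{9}\right) \left(-2 - 216 + 162\right) = \left(- \frac{574}{207}\right) \left(-56\right) = \frac{32144}{207}$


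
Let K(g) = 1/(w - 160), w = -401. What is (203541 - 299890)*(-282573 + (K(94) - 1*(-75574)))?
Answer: 1017151487960/51 ≈ 1.9944e+10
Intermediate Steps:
K(g) = -1/561 (K(g) = 1/(-401 - 160) = 1/(-561) = -1/561)
(203541 - 299890)*(-282573 + (K(94) - 1*(-75574))) = (203541 - 299890)*(-282573 + (-1/561 - 1*(-75574))) = -96349*(-282573 + (-1/561 + 75574)) = -96349*(-282573 + 42397013/561) = -96349*(-116126440/561) = 1017151487960/51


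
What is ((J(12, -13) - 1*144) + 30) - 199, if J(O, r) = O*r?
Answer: -469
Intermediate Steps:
((J(12, -13) - 1*144) + 30) - 199 = ((12*(-13) - 1*144) + 30) - 199 = ((-156 - 144) + 30) - 199 = (-300 + 30) - 199 = -270 - 199 = -469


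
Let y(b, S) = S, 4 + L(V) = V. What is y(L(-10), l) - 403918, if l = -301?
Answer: -404219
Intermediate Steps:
L(V) = -4 + V
y(L(-10), l) - 403918 = -301 - 403918 = -404219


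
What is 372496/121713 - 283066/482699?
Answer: 20764376378/8392963341 ≈ 2.4740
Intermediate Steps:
372496/121713 - 283066/482699 = 372496*(1/121713) - 283066*1/482699 = 372496/121713 - 40438/68957 = 20764376378/8392963341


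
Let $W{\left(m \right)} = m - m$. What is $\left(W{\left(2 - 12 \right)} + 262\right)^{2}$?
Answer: $68644$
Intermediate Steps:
$W{\left(m \right)} = 0$
$\left(W{\left(2 - 12 \right)} + 262\right)^{2} = \left(0 + 262\right)^{2} = 262^{2} = 68644$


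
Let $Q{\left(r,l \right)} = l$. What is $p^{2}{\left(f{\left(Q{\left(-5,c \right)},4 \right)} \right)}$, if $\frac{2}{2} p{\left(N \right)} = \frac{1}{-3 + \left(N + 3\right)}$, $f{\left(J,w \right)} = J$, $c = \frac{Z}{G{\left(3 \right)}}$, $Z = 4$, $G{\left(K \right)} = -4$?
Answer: $1$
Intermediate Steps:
$c = -1$ ($c = \frac{4}{-4} = 4 \left(- \frac{1}{4}\right) = -1$)
$p{\left(N \right)} = \frac{1}{N}$ ($p{\left(N \right)} = \frac{1}{-3 + \left(N + 3\right)} = \frac{1}{-3 + \left(3 + N\right)} = \frac{1}{N}$)
$p^{2}{\left(f{\left(Q{\left(-5,c \right)},4 \right)} \right)} = \left(\frac{1}{-1}\right)^{2} = \left(-1\right)^{2} = 1$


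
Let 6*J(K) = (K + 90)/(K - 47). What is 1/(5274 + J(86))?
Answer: 117/617146 ≈ 0.00018958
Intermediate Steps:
J(K) = (90 + K)/(6*(-47 + K)) (J(K) = ((K + 90)/(K - 47))/6 = ((90 + K)/(-47 + K))/6 = (90 + K)/(6*(-47 + K)))
1/(5274 + J(86)) = 1/(5274 + (90 + 86)/(6*(-47 + 86))) = 1/(5274 + (⅙)*176/39) = 1/(5274 + (⅙)*(1/39)*176) = 1/(5274 + 88/117) = 1/(617146/117) = 117/617146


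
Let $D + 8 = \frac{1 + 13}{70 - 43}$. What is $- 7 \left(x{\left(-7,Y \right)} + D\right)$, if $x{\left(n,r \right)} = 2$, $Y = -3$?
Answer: $\frac{1036}{27} \approx 38.37$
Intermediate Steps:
$D = - \frac{202}{27}$ ($D = -8 + \frac{1 + 13}{70 - 43} = -8 + \frac{14}{27} = - \frac{202}{27} \approx -7.4815$)
$- 7 \left(x{\left(-7,Y \right)} + D\right) = - 7 \left(2 - \frac{202}{27}\right) = \left(-7\right) \left(- \frac{148}{27}\right) = \frac{1036}{27}$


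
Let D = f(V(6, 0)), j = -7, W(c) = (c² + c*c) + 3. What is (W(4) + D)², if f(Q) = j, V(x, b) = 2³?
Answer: 784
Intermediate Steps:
W(c) = 3 + 2*c² (W(c) = (c² + c²) + 3 = 2*c² + 3 = 3 + 2*c²)
V(x, b) = 8
f(Q) = -7
D = -7
(W(4) + D)² = ((3 + 2*4²) - 7)² = ((3 + 2*16) - 7)² = ((3 + 32) - 7)² = (35 - 7)² = 28² = 784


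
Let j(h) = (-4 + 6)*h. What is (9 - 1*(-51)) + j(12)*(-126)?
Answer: -2964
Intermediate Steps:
j(h) = 2*h
(9 - 1*(-51)) + j(12)*(-126) = (9 - 1*(-51)) + (2*12)*(-126) = (9 + 51) + 24*(-126) = 60 - 3024 = -2964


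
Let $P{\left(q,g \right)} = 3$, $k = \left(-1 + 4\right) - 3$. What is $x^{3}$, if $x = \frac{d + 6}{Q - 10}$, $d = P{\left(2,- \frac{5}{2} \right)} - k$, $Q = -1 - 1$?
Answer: $- \frac{27}{64} \approx -0.42188$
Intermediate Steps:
$k = 0$ ($k = 3 - 3 = 0$)
$Q = -2$ ($Q = -1 - 1 = -2$)
$d = 3$ ($d = 3 - 0 = 3 + 0 = 3$)
$x = - \frac{3}{4}$ ($x = \frac{3 + 6}{-2 - 10} = \frac{9}{-12} = 9 \left(- \frac{1}{12}\right) = - \frac{3}{4} \approx -0.75$)
$x^{3} = \left(- \frac{3}{4}\right)^{3} = - \frac{27}{64}$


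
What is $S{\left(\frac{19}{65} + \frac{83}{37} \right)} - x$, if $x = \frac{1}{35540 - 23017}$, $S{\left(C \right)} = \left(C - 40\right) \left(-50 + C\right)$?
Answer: $\frac{128803100456567}{72433345075} \approx 1778.2$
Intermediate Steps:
$S{\left(C \right)} = \left(-50 + C\right) \left(-40 + C\right)$ ($S{\left(C \right)} = \left(-40 + C\right) \left(-50 + C\right) = \left(-50 + C\right) \left(-40 + C\right)$)
$x = \frac{1}{12523} \approx 7.9853 \cdot 10^{-5}$
$S{\left(\frac{19}{65} + \frac{83}{37} \right)} - x = \left(2000 + \left(\frac{19}{65} + \frac{83}{37}\right)^{2} - 90 \left(\frac{19}{65} + \frac{83}{37}\right)\right) - \frac{1}{12523} = \left(2000 + \left(\frac{6098}{2405}\right)^{2} - \frac{109764}{481}\right) - \frac{1}{12523} = \left(2000 + \frac{37185604}{5784025} - \frac{109764}{481}\right) - \frac{1}{12523} = \frac{10285323504}{5784025} - \frac{1}{12523} = \frac{128803100456567}{72433345075}$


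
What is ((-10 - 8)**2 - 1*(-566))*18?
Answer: 16020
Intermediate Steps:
((-10 - 8)**2 - 1*(-566))*18 = ((-18)**2 + 566)*18 = (324 + 566)*18 = 890*18 = 16020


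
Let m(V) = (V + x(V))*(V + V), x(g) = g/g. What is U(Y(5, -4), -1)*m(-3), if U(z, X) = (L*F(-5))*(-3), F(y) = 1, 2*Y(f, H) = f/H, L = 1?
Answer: -36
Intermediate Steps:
Y(f, H) = f/(2*H) (Y(f, H) = (f/H)/2 = f/(2*H))
x(g) = 1
m(V) = 2*V*(1 + V) (m(V) = (V + 1)*(V + V) = (1 + V)*(2*V) = 2*V*(1 + V))
U(z, X) = -3 (U(z, X) = (1*1)*(-3) = 1*(-3) = -3)
U(Y(5, -4), -1)*m(-3) = -6*(-3)*(1 - 3) = -6*(-3)*(-2) = -3*12 = -36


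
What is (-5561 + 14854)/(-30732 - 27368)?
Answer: -9293/58100 ≈ -0.15995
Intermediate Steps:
(-5561 + 14854)/(-30732 - 27368) = 9293/(-58100) = 9293*(-1/58100) = -9293/58100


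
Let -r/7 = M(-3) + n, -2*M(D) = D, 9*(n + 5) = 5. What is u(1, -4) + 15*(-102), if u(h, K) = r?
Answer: -27169/18 ≈ -1509.4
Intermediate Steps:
n = -40/9 (n = -5 + (⅑)*5 = -5 + 5/9 = -40/9 ≈ -4.4444)
M(D) = -D/2
r = 371/18 (r = -7*(-½*(-3) - 40/9) = -7*(3/2 - 40/9) = -7*(-53/18) = 371/18 ≈ 20.611)
u(h, K) = 371/18
u(1, -4) + 15*(-102) = 371/18 + 15*(-102) = 371/18 - 1530 = -27169/18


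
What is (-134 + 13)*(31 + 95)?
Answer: -15246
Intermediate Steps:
(-134 + 13)*(31 + 95) = -121*126 = -15246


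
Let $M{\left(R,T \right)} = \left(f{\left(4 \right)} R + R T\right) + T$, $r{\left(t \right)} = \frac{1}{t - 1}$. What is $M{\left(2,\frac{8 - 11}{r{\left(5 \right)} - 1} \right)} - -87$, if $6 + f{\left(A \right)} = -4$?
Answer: $79$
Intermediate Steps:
$f{\left(A \right)} = -10$ ($f{\left(A \right)} = -6 - 4 = -10$)
$r{\left(t \right)} = \frac{1}{-1 + t}$
$M{\left(R,T \right)} = T - 10 R + R T$ ($M{\left(R,T \right)} = \left(- 10 R + R T\right) + T = T - 10 R + R T$)
$M{\left(2,\frac{8 - 11}{r{\left(5 \right)} - 1} \right)} - -87 = \left(\frac{8 - 11}{\frac{1}{-1 + 5} - 1} - 20 + 2 \frac{8 - 11}{\frac{1}{-1 + 5} - 1}\right) - -87 = \left(- \frac{3}{\frac{1}{4} - 1} - 20 + 2 \left(- \frac{3}{\frac{1}{4} - 1}\right)\right) + 87 = \left(- \frac{3}{- \frac{3}{4}} - 20 + 2 \left(- \frac{3}{- \frac{3}{4}}\right)\right) + 87 = \left(\left(-3\right) \left(- \frac{4}{3}\right) - 20 + 2 \left(\left(-3\right) \left(- \frac{4}{3}\right)\right)\right) + 87 = \left(4 - 20 + 2 \cdot 4\right) + 87 = \left(4 - 20 + 8\right) + 87 = -8 + 87 = 79$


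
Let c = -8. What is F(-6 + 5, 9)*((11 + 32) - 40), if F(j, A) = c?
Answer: -24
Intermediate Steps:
F(j, A) = -8
F(-6 + 5, 9)*((11 + 32) - 40) = -8*((11 + 32) - 40) = -8*(43 - 40) = -8*3 = -24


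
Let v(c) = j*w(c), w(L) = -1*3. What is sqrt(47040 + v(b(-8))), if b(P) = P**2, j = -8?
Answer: 2*sqrt(11766) ≈ 216.94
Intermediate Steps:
w(L) = -3
v(c) = 24 (v(c) = -8*(-3) = 24)
sqrt(47040 + v(b(-8))) = sqrt(47040 + 24) = sqrt(47064) = 2*sqrt(11766)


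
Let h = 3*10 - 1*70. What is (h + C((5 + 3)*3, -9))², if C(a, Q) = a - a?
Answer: 1600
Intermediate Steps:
C(a, Q) = 0
h = -40 (h = 30 - 70 = -40)
(h + C((5 + 3)*3, -9))² = (-40 + 0)² = (-40)² = 1600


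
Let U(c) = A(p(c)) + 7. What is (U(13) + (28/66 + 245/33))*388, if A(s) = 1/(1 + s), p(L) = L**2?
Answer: 16166602/2805 ≈ 5763.5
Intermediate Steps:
U(c) = 7 + 1/(1 + c**2) (U(c) = 1/(1 + c**2) + 7 = 7 + 1/(1 + c**2))
(U(13) + (28/66 + 245/33))*388 = ((8 + 7*13**2)/(1 + 13**2) + (28/66 + 245/33))*388 = ((8 + 7*169)/(1 + 169) + (28*(1/66) + 245*(1/33)))*388 = ((8 + 1183)/170 + (14/33 + 245/33))*388 = ((1/170)*1191 + 259/33)*388 = (1191/170 + 259/33)*388 = (83333/5610)*388 = 16166602/2805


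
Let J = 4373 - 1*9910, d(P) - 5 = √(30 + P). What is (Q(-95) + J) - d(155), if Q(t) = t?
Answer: -5637 - √185 ≈ -5650.6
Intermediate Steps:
d(P) = 5 + √(30 + P)
J = -5537 (J = 4373 - 9910 = -5537)
(Q(-95) + J) - d(155) = (-95 - 5537) - (5 + √(30 + 155)) = -5632 - (5 + √185) = -5632 + (-5 - √185) = -5637 - √185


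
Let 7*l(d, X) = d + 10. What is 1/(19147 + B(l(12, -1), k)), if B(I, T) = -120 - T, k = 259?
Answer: 1/18768 ≈ 5.3282e-5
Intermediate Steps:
l(d, X) = 10/7 + d/7 (l(d, X) = (d + 10)/7 = (10 + d)/7 = 10/7 + d/7)
1/(19147 + B(l(12, -1), k)) = 1/(19147 + (-120 - 1*259)) = 1/(19147 + (-120 - 259)) = 1/(19147 - 379) = 1/18768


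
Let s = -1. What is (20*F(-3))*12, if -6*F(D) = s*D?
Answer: -120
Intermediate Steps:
F(D) = D/6 (F(D) = -(-1)*D/6 = D/6)
(20*F(-3))*12 = (20*((⅙)*(-3)))*12 = (20*(-½))*12 = -10*12 = -120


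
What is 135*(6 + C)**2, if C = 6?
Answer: 19440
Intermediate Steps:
135*(6 + C)**2 = 135*(6 + 6)**2 = 135*12**2 = 135*144 = 19440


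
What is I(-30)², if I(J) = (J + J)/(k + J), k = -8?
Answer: 900/361 ≈ 2.4931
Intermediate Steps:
I(J) = 2*J/(-8 + J) (I(J) = (J + J)/(-8 + J) = (2*J)/(-8 + J) = 2*J/(-8 + J))
I(-30)² = (2*(-30)/(-8 - 30))² = (2*(-30)/(-38))² = (2*(-30)*(-1/38))² = (30/19)² = 900/361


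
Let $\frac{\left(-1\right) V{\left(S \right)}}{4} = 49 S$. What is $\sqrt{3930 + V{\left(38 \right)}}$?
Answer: $i \sqrt{3518} \approx 59.313 i$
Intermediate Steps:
$V{\left(S \right)} = - 196 S$ ($V{\left(S \right)} = - 4 \cdot 49 S = - 196 S$)
$\sqrt{3930 + V{\left(38 \right)}} = \sqrt{3930 - 7448} = \sqrt{-3518} = i \sqrt{3518}$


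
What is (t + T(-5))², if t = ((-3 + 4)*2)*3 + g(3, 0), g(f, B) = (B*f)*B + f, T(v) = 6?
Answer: 225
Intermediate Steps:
g(f, B) = f + f*B² (g(f, B) = f*B² + f = f + f*B²)
t = 9 (t = ((-3 + 4)*2)*3 + 3*(1 + 0²) = (1*2)*3 + 3*(1 + 0) = 2*3 + 3*1 = 6 + 3 = 9)
(t + T(-5))² = (9 + 6)² = 15² = 225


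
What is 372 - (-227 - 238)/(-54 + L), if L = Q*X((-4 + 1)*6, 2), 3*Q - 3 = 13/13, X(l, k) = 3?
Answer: 3627/10 ≈ 362.70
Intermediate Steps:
Q = 4/3 (Q = 1 + (13/13)/3 = 1 + (13*(1/13))/3 = 1 + (⅓)*1 = 1 + ⅓ = 4/3 ≈ 1.3333)
L = 4 (L = (4/3)*3 = 4)
372 - (-227 - 238)/(-54 + L) = 372 - (-227 - 238)/(-54 + 4) = 372 - (-465)/(-50) = 372 - (-465)*(-1)/50 = 372 - 1*93/10 = 372 - 93/10 = 3627/10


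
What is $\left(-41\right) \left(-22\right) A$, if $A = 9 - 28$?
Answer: $-17138$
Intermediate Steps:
$A = -19$
$\left(-41\right) \left(-22\right) A = \left(-41\right) \left(-22\right) \left(-19\right) = 902 \left(-19\right) = -17138$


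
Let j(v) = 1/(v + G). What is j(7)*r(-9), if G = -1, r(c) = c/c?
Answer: ⅙ ≈ 0.16667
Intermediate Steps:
r(c) = 1
j(v) = 1/(-1 + v) (j(v) = 1/(v - 1) = 1/(-1 + v))
j(7)*r(-9) = 1/(-1 + 7) = 1/6 = (⅙)*1 = ⅙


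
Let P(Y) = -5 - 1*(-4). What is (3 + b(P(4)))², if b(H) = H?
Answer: 4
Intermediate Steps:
P(Y) = -1 (P(Y) = -5 + 4 = -1)
(3 + b(P(4)))² = (3 - 1)² = 2² = 4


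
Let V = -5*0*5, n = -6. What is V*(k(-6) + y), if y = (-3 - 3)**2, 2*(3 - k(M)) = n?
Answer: 0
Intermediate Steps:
k(M) = 6 (k(M) = 3 - 1/2*(-6) = 3 + 3 = 6)
V = 0 (V = 0*5 = 0)
y = 36 (y = (-6)**2 = 36)
V*(k(-6) + y) = 0*(6 + 36) = 0*42 = 0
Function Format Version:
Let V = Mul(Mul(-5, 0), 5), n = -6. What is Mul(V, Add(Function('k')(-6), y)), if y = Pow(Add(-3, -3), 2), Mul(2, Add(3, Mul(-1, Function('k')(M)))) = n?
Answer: 0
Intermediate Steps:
Function('k')(M) = 6 (Function('k')(M) = Add(3, Mul(Rational(-1, 2), -6)) = Add(3, 3) = 6)
V = 0 (V = Mul(0, 5) = 0)
y = 36 (y = Pow(-6, 2) = 36)
Mul(V, Add(Function('k')(-6), y)) = Mul(0, Add(6, 36)) = Mul(0, 42) = 0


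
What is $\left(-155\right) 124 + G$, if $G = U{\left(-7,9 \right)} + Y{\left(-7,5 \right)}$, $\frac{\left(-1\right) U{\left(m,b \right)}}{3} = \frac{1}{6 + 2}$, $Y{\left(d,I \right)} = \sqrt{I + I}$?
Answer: $- \frac{153763}{8} + \sqrt{10} \approx -19217.0$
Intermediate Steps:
$Y{\left(d,I \right)} = \sqrt{2} \sqrt{I}$ ($Y{\left(d,I \right)} = \sqrt{2 I} = \sqrt{2} \sqrt{I}$)
$U{\left(m,b \right)} = - \frac{3}{8}$ ($U{\left(m,b \right)} = - \frac{3}{6 + 2} = - \frac{3}{8}$)
$G = - \frac{3}{8} + \sqrt{10}$ ($G = - \frac{3}{8} + \sqrt{2} \sqrt{5} = - \frac{3}{8} + \sqrt{10} \approx 2.7873$)
$\left(-155\right) 124 + G = \left(-155\right) 124 - \left(\frac{3}{8} - \sqrt{10}\right) = -19220 - \left(\frac{3}{8} - \sqrt{10}\right) = - \frac{153763}{8} + \sqrt{10}$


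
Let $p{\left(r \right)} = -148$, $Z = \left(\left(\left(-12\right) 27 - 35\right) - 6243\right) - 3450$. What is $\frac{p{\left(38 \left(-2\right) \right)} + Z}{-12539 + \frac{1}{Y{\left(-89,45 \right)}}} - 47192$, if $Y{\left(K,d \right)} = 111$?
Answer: $- \frac{16420503694}{347957} \approx -47191.0$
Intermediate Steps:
$Z = -10052$ ($Z = \left(\left(-324 - 35\right) - 6243\right) - 3450 = \left(-359 - 6243\right) - 3450 = -6602 - 3450 = -10052$)
$\frac{p{\left(38 \left(-2\right) \right)} + Z}{-12539 + \frac{1}{Y{\left(-89,45 \right)}}} - 47192 = \frac{-148 - 10052}{-12539 + \frac{1}{111}} - 47192 = - \frac{10200}{-12539 + \frac{1}{111}} - 47192 = - \frac{10200}{- \frac{1391828}{111}} - 47192 = \left(-10200\right) \left(- \frac{111}{1391828}\right) - 47192 = \frac{283050}{347957} - 47192 = - \frac{16420503694}{347957}$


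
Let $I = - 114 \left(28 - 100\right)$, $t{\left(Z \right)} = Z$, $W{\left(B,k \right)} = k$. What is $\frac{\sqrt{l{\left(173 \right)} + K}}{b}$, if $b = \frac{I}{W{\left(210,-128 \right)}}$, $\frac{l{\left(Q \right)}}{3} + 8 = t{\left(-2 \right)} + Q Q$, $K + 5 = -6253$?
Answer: $- \frac{8 \sqrt{83499}}{513} \approx -4.5062$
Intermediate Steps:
$K = -6258$ ($K = -5 - 6253 = -6258$)
$I = 8208$ ($I = \left(-114\right) \left(-72\right) = 8208$)
$l{\left(Q \right)} = -30 + 3 Q^{2}$ ($l{\left(Q \right)} = -24 + 3 \left(-2 + Q Q\right) = -24 + 3 \left(-2 + Q^{2}\right) = -24 + \left(-6 + 3 Q^{2}\right) = -30 + 3 Q^{2}$)
$b = - \frac{513}{8}$ ($b = \frac{8208}{-128} = 8208 \left(- \frac{1}{128}\right) = - \frac{513}{8} \approx -64.125$)
$\frac{\sqrt{l{\left(173 \right)} + K}}{b} = \frac{\sqrt{\left(-30 + 3 \cdot 173^{2}\right) - 6258}}{- \frac{513}{8}} = \sqrt{\left(-30 + 3 \cdot 29929\right) - 6258} \left(- \frac{8}{513}\right) = \sqrt{\left(-30 + 89787\right) - 6258} \left(- \frac{8}{513}\right) = \sqrt{89757 - 6258} \left(- \frac{8}{513}\right) = \sqrt{83499} \left(- \frac{8}{513}\right) = - \frac{8 \sqrt{83499}}{513}$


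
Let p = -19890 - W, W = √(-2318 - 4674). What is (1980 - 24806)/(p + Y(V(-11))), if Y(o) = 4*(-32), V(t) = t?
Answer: 114232717/100181829 - 22826*I*√437/100181829 ≈ 1.1403 - 0.004763*I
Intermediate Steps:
W = 4*I*√437 (W = √(-6992) = 4*I*√437 ≈ 83.618*I)
p = -19890 - 4*I*√437 ≈ -19890.0 - 83.618*I
Y(o) = -128
(1980 - 24806)/(p + Y(V(-11))) = (1980 - 24806)/((-19890 - 4*I*√437) - 128) = -22826/(-20018 - 4*I*√437)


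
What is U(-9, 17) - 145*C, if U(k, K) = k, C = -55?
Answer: 7966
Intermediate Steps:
U(-9, 17) - 145*C = -9 - 145*(-55) = -9 + 7975 = 7966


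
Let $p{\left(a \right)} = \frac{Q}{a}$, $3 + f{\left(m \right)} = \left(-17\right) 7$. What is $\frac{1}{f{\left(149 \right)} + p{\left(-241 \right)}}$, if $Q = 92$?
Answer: $- \frac{241}{29494} \approx -0.0081712$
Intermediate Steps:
$f{\left(m \right)} = -122$ ($f{\left(m \right)} = -3 - 119 = -122$)
$p{\left(a \right)} = \frac{92}{a}$
$\frac{1}{f{\left(149 \right)} + p{\left(-241 \right)}} = \frac{1}{-122 + \frac{92}{-241}} = \frac{1}{-122 + 92 \left(- \frac{1}{241}\right)} = \frac{1}{-122 - \frac{92}{241}} = \frac{1}{- \frac{29494}{241}} = - \frac{241}{29494}$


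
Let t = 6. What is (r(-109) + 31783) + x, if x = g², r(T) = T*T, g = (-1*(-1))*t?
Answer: 43700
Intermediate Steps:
g = 6 (g = -1*(-1)*6 = 1*6 = 6)
r(T) = T²
x = 36 (x = 6² = 36)
(r(-109) + 31783) + x = ((-109)² + 31783) + 36 = (11881 + 31783) + 36 = 43664 + 36 = 43700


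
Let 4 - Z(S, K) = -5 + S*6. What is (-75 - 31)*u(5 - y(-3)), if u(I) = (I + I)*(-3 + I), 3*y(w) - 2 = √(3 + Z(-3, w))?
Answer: -17384/9 + 3604*√30/9 ≈ 261.77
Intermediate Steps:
Z(S, K) = 9 - 6*S (Z(S, K) = 4 - (-5 + S*6) = 4 - (-5 + 6*S) = 4 + (5 - 6*S) = 9 - 6*S)
y(w) = ⅔ + √30/3 (y(w) = ⅔ + √(3 + (9 - 6*(-3)))/3 = ⅔ + √(3 + (9 + 18))/3 = ⅔ + √(3 + 27)/3 = ⅔ + √30/3)
u(I) = 2*I*(-3 + I) (u(I) = (2*I)*(-3 + I) = 2*I*(-3 + I))
(-75 - 31)*u(5 - y(-3)) = (-75 - 31)*(2*(5 - (⅔ + √30/3))*(-3 + (5 - (⅔ + √30/3)))) = -212*(5 + (-⅔ - √30/3))*(-3 + (5 + (-⅔ - √30/3))) = -212*(13/3 - √30/3)*(-3 + (13/3 - √30/3)) = -212*(13/3 - √30/3)*(4/3 - √30/3) = -212*(4/3 - √30/3)*(13/3 - √30/3)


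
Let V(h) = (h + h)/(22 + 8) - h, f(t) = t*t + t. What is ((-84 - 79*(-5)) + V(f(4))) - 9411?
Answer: -27356/3 ≈ -9118.7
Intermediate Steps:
f(t) = t + t**2 (f(t) = t**2 + t = t + t**2)
V(h) = -14*h/15 (V(h) = (2*h)/30 - h = (2*h)*(1/30) - h = h/15 - h = -14*h/15)
((-84 - 79*(-5)) + V(f(4))) - 9411 = ((-84 - 79*(-5)) - 56*(1 + 4)/15) - 9411 = ((-84 + 395) - 56*5/15) - 9411 = (311 - 14/15*20) - 9411 = (311 - 56/3) - 9411 = 877/3 - 9411 = -27356/3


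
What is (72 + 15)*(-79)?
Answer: -6873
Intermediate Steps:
(72 + 15)*(-79) = 87*(-79) = -6873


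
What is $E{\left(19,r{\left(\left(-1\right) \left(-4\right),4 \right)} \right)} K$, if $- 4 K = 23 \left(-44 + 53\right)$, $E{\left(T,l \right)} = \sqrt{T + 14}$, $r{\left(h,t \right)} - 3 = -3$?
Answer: $- \frac{207 \sqrt{33}}{4} \approx -297.28$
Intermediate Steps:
$r{\left(h,t \right)} = 0$ ($r{\left(h,t \right)} = 3 - 3 = 0$)
$E{\left(T,l \right)} = \sqrt{14 + T}$
$K = - \frac{207}{4}$ ($K = - \frac{23 \left(-44 + 53\right)}{4} = - \frac{23 \cdot 9}{4} = \left(- \frac{1}{4}\right) 207 = - \frac{207}{4} \approx -51.75$)
$E{\left(19,r{\left(\left(-1\right) \left(-4\right),4 \right)} \right)} K = \sqrt{14 + 19} \left(- \frac{207}{4}\right) = \sqrt{33} \left(- \frac{207}{4}\right) = - \frac{207 \sqrt{33}}{4}$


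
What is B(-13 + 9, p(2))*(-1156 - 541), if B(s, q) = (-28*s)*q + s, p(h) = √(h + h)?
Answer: -373340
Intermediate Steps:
p(h) = √2*√h (p(h) = √(2*h) = √2*√h)
B(s, q) = s - 28*q*s (B(s, q) = -28*q*s + s = s - 28*q*s)
B(-13 + 9, p(2))*(-1156 - 541) = ((-13 + 9)*(1 - 28*√2*√2))*(-1156 - 541) = -4*(1 - 28*2)*(-1697) = -4*(1 - 56)*(-1697) = -4*(-55)*(-1697) = 220*(-1697) = -373340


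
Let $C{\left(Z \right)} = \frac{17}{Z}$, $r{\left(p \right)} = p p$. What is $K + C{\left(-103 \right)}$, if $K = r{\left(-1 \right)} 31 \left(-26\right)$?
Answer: $- \frac{83035}{103} \approx -806.17$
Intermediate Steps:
$r{\left(p \right)} = p^{2}$
$K = -806$ ($K = \left(-1\right)^{2} \cdot 31 \left(-26\right) = 1 \cdot 31 \left(-26\right) = 31 \left(-26\right) = -806$)
$K + C{\left(-103 \right)} = -806 + \frac{17}{-103} = -806 + 17 \left(- \frac{1}{103}\right) = -806 - \frac{17}{103} = - \frac{83035}{103}$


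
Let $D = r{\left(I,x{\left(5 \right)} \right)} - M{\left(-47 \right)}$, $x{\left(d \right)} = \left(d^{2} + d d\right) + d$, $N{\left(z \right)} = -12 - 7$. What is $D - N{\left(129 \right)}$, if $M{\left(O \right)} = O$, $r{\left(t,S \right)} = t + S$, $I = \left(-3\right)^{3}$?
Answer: $94$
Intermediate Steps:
$N{\left(z \right)} = -19$
$x{\left(d \right)} = d + 2 d^{2}$ ($x{\left(d \right)} = \left(d^{2} + d^{2}\right) + d = 2 d^{2} + d = d + 2 d^{2}$)
$I = -27$
$r{\left(t,S \right)} = S + t$
$D = 75$ ($D = \left(5 \left(1 + 2 \cdot 5\right) - 27\right) - -47 = \left(5 \left(1 + 10\right) - 27\right) + 47 = \left(5 \cdot 11 - 27\right) + 47 = \left(55 - 27\right) + 47 = 28 + 47 = 75$)
$D - N{\left(129 \right)} = 75 - -19 = 75 + 19 = 94$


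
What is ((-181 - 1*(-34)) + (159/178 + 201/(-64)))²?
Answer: 722692112769/32444416 ≈ 22275.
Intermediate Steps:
((-181 - 1*(-34)) + (159/178 + 201/(-64)))² = ((-181 + 34) + (159*(1/178) + 201*(-1/64)))² = (-147 + (159/178 - 201/64))² = (-147 - 12801/5696)² = (-850113/5696)² = 722692112769/32444416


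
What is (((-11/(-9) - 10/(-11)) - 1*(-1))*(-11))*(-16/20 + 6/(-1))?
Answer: 2108/9 ≈ 234.22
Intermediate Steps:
(((-11/(-9) - 10/(-11)) - 1*(-1))*(-11))*(-16/20 + 6/(-1)) = (((-11*(-⅑) - 10*(-1/11)) + 1)*(-11))*(-16*1/20 + 6*(-1)) = (((11/9 + 10/11) + 1)*(-11))*(-⅘ - 6) = ((211/99 + 1)*(-11))*(-34/5) = ((310/99)*(-11))*(-34/5) = -310/9*(-34/5) = 2108/9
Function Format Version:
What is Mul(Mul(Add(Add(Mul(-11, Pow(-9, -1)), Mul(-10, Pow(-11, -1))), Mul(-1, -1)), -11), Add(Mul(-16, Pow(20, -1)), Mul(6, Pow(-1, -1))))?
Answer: Rational(2108, 9) ≈ 234.22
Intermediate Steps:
Mul(Mul(Add(Add(Mul(-11, Pow(-9, -1)), Mul(-10, Pow(-11, -1))), Mul(-1, -1)), -11), Add(Mul(-16, Pow(20, -1)), Mul(6, Pow(-1, -1)))) = Mul(Mul(Add(Add(Mul(-11, Rational(-1, 9)), Mul(-10, Rational(-1, 11))), 1), -11), Add(Mul(-16, Rational(1, 20)), Mul(6, -1))) = Mul(Mul(Add(Add(Rational(11, 9), Rational(10, 11)), 1), -11), Add(Rational(-4, 5), -6)) = Mul(Mul(Add(Rational(211, 99), 1), -11), Rational(-34, 5)) = Mul(Mul(Rational(310, 99), -11), Rational(-34, 5)) = Mul(Rational(-310, 9), Rational(-34, 5)) = Rational(2108, 9)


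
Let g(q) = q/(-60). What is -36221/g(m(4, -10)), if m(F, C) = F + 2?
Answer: 362210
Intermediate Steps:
m(F, C) = 2 + F
g(q) = -q/60 (g(q) = q*(-1/60) = -q/60)
-36221/g(m(4, -10)) = -36221*(-60/(2 + 4)) = -36221/((-1/60*6)) = -36221/(-⅒) = -36221*(-10) = 362210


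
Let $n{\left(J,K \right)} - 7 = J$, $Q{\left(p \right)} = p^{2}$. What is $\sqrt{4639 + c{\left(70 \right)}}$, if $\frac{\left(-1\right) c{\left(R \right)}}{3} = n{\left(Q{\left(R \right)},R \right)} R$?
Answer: $i \sqrt{1025831} \approx 1012.8 i$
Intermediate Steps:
$n{\left(J,K \right)} = 7 + J$
$c{\left(R \right)} = - 3 R \left(7 + R^{2}\right)$ ($c{\left(R \right)} = - 3 \left(7 + R^{2}\right) R = - 3 R \left(7 + R^{2}\right)$)
$\sqrt{4639 + c{\left(70 \right)}} = \sqrt{4639 - 210 \left(7 + 70^{2}\right)} = \sqrt{4639 - 210 \left(7 + 4900\right)} = \sqrt{4639 - 210 \cdot 4907} = \sqrt{4639 - 1030470} = \sqrt{-1025831} = i \sqrt{1025831}$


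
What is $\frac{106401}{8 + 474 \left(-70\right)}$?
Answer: $- \frac{106401}{33172} \approx -3.2076$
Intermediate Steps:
$\frac{106401}{8 + 474 \left(-70\right)} = \frac{106401}{8 - 33180} = \frac{106401}{-33172} = 106401 \left(- \frac{1}{33172}\right) = - \frac{106401}{33172}$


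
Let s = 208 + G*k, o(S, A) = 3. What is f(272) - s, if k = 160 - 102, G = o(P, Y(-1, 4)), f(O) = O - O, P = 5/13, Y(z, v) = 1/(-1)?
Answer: -382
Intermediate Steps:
Y(z, v) = -1
P = 5/13 (P = 5*(1/13) = 5/13 ≈ 0.38462)
f(O) = 0
G = 3
k = 58
s = 382 (s = 208 + 3*58 = 208 + 174 = 382)
f(272) - s = 0 - 1*382 = 0 - 382 = -382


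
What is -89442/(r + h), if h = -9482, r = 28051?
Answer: -89442/18569 ≈ -4.8167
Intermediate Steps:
-89442/(r + h) = -89442/(28051 - 9482) = -89442/18569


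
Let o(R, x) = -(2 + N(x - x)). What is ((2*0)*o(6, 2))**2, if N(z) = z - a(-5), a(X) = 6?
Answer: 0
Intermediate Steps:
N(z) = -6 + z (N(z) = z - 1*6 = z - 6 = -6 + z)
o(R, x) = 4 (o(R, x) = -(2 + (-6 + (x - x))) = -(2 + (-6 + 0)) = -(2 - 6) = -1*(-4) = 4)
((2*0)*o(6, 2))**2 = ((2*0)*4)**2 = (0*4)**2 = 0**2 = 0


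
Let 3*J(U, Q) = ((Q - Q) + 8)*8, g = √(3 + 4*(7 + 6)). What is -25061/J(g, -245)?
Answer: -75183/64 ≈ -1174.7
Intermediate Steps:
g = √55 (g = √(3 + 4*13) = √(3 + 52) = √55 ≈ 7.4162)
J(U, Q) = 64/3 (J(U, Q) = (((Q - Q) + 8)*8)/3 = ((0 + 8)*8)/3 = (8*8)/3 = (⅓)*64 = 64/3)
-25061/J(g, -245) = -25061/64/3 = -25061*3/64 = -75183/64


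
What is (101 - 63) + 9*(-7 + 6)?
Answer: 29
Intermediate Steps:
(101 - 63) + 9*(-7 + 6) = 38 + 9*(-1) = 38 - 9 = 29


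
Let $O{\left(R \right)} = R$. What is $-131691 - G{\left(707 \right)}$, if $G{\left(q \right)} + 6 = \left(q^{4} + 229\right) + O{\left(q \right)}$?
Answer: $-249849155422$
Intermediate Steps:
$G{\left(q \right)} = 223 + q + q^{4}$ ($G{\left(q \right)} = -6 + \left(\left(q^{4} + 229\right) + q\right) = -6 + \left(\left(229 + q^{4}\right) + q\right) = -6 + \left(229 + q + q^{4}\right) = 223 + q + q^{4}$)
$-131691 - G{\left(707 \right)} = -131691 - \left(223 + 707 + 707^{4}\right) = -131691 - \left(223 + 707 + 249849022801\right) = -131691 - 249849023731 = -249849155422$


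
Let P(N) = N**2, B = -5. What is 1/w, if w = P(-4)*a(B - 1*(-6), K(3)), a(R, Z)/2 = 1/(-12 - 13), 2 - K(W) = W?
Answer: -25/32 ≈ -0.78125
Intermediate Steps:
K(W) = 2 - W
a(R, Z) = -2/25 (a(R, Z) = 2/(-12 - 13) = 2/(-25) = 2*(-1/25) = -2/25)
w = -32/25 (w = (-4)**2*(-2/25) = 16*(-2/25) = -32/25 ≈ -1.2800)
1/w = 1/(-32/25) = -25/32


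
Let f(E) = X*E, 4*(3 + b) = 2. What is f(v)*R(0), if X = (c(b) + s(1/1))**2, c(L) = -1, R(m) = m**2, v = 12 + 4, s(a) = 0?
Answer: 0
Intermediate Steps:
b = -5/2 (b = -3 + (1/4)*2 = -3 + 1/2 = -5/2 ≈ -2.5000)
v = 16
X = 1 (X = (-1 + 0)**2 = (-1)**2 = 1)
f(E) = E (f(E) = 1*E = E)
f(v)*R(0) = 16*0**2 = 16*0 = 0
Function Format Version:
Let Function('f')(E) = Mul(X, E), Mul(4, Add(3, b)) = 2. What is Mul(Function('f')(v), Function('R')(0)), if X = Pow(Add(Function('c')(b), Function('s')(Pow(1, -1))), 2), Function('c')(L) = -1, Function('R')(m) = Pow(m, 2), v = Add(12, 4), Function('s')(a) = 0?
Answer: 0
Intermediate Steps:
b = Rational(-5, 2) (b = Add(-3, Mul(Rational(1, 4), 2)) = Add(-3, Rational(1, 2)) = Rational(-5, 2) ≈ -2.5000)
v = 16
X = 1 (X = Pow(Add(-1, 0), 2) = Pow(-1, 2) = 1)
Function('f')(E) = E (Function('f')(E) = Mul(1, E) = E)
Mul(Function('f')(v), Function('R')(0)) = Mul(16, Pow(0, 2)) = Mul(16, 0) = 0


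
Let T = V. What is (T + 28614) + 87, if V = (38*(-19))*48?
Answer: -5955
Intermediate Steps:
V = -34656 (V = -722*48 = -34656)
T = -34656
(T + 28614) + 87 = (-34656 + 28614) + 87 = -6042 + 87 = -5955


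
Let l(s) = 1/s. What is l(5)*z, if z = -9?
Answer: -9/5 ≈ -1.8000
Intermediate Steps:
l(5)*z = -9/5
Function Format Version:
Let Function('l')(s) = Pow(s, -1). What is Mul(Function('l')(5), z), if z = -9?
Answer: Rational(-9, 5) ≈ -1.8000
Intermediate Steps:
Mul(Function('l')(5), z) = Mul(Pow(5, -1), -9) = Mul(Rational(1, 5), -9) = Rational(-9, 5)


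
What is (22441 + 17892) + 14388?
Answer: 54721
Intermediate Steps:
(22441 + 17892) + 14388 = 40333 + 14388 = 54721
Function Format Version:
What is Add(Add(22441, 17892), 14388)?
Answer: 54721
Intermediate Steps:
Add(Add(22441, 17892), 14388) = Add(40333, 14388) = 54721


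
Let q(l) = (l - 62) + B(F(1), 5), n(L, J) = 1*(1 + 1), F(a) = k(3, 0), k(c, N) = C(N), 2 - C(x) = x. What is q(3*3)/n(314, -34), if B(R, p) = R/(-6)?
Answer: -80/3 ≈ -26.667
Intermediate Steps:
C(x) = 2 - x
k(c, N) = 2 - N
F(a) = 2 (F(a) = 2 - 1*0 = 2 + 0 = 2)
B(R, p) = -R/6 (B(R, p) = R*(-1/6) = -R/6)
n(L, J) = 2 (n(L, J) = 1*2 = 2)
q(l) = -187/3 + l (q(l) = (l - 62) - 1/6*2 = (-62 + l) - 1/3 = -187/3 + l)
q(3*3)/n(314, -34) = (-187/3 + 3*3)/2 = (-187/3 + 9)*(1/2) = -160/3*1/2 = -80/3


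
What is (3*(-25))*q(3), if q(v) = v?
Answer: -225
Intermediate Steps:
(3*(-25))*q(3) = (3*(-25))*3 = -75*3 = -225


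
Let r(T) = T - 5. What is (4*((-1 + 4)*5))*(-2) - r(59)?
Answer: -174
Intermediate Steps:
r(T) = -5 + T
(4*((-1 + 4)*5))*(-2) - r(59) = (4*((-1 + 4)*5))*(-2) - (-5 + 59) = (4*(3*5))*(-2) - 1*54 = (4*15)*(-2) - 54 = 60*(-2) - 54 = -120 - 54 = -174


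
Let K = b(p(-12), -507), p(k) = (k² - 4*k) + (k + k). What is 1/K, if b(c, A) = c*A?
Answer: -1/85176 ≈ -1.1740e-5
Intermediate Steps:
p(k) = k² - 2*k (p(k) = (k² - 4*k) + 2*k = k² - 2*k)
b(c, A) = A*c
K = -85176 (K = -(-6084)*(-2 - 12) = -(-6084)*(-14) = -507*168 = -85176)
1/K = 1/(-85176) = -1/85176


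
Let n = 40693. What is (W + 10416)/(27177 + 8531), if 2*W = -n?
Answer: -19861/71416 ≈ -0.27810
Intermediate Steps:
W = -40693/2 (W = (-1*40693)/2 = (1/2)*(-40693) = -40693/2 ≈ -20347.)
(W + 10416)/(27177 + 8531) = (-40693/2 + 10416)/(27177 + 8531) = -19861/2/35708 = -19861/2*1/35708 = -19861/71416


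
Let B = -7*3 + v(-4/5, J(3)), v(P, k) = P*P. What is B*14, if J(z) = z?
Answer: -7126/25 ≈ -285.04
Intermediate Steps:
v(P, k) = P²
B = -509/25 (B = -7*3 + (-4/5)² = -21 + (-4*⅕)² = -21 + (-⅘)² = -21 + 16/25 = -509/25 ≈ -20.360)
B*14 = -509/25*14 = -7126/25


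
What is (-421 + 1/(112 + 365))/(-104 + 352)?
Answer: -25102/14787 ≈ -1.6976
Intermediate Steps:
(-421 + 1/(112 + 365))/(-104 + 352) = (-421 + 1/477)/248 = (1/248)*(-200816/477) = -25102/14787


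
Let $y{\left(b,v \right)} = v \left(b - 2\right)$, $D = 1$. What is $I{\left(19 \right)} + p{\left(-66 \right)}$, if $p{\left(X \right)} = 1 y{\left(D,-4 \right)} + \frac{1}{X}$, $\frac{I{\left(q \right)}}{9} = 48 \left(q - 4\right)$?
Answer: $\frac{427943}{66} \approx 6484.0$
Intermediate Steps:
$y{\left(b,v \right)} = v \left(-2 + b\right)$
$I{\left(q \right)} = -1728 + 432 q$ ($I{\left(q \right)} = 9 \cdot 48 \left(q - 4\right) = 9 \cdot 48 \left(-4 + q\right) = 9 \left(-192 + 48 q\right) = -1728 + 432 q$)
$p{\left(X \right)} = 4 + \frac{1}{X}$ ($p{\left(X \right)} = 1 \left(- 4 \left(-2 + 1\right)\right) + \frac{1}{X} = 1 \left(\left(-4\right) \left(-1\right)\right) + \frac{1}{X} = 1 \cdot 4 + \frac{1}{X} = 4 + \frac{1}{X}$)
$I{\left(19 \right)} + p{\left(-66 \right)} = \left(-1728 + 432 \cdot 19\right) + \left(4 + \frac{1}{-66}\right) = \left(-1728 + 8208\right) + \left(4 - \frac{1}{66}\right) = 6480 + \frac{263}{66} = \frac{427943}{66}$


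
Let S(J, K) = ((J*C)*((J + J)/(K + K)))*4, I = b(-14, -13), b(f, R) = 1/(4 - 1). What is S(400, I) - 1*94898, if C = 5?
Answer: 9505102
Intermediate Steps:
b(f, R) = 1/3
I = 1/3 ≈ 0.33333
S(J, K) = 20*J**2/K (S(J, K) = ((J*5)*((J + J)/(K + K)))*4 = ((5*J)*((2*J)/((2*K))))*4 = ((5*J)*((2*J)*(1/(2*K))))*4 = ((5*J)*(J/K))*4 = (5*J**2/K)*4 = 20*J**2/K)
S(400, I) - 1*94898 = 20*400**2/(1/3) - 1*94898 = 20*160000*3 - 94898 = 9600000 - 94898 = 9505102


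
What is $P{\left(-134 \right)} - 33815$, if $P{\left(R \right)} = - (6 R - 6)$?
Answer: $-33005$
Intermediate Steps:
$P{\left(R \right)} = 6 - 6 R$ ($P{\left(R \right)} = - (-6 + 6 R) = 6 - 6 R$)
$P{\left(-134 \right)} - 33815 = \left(6 - -804\right) - 33815 = \left(6 + 804\right) - 33815 = 810 - 33815 = -33005$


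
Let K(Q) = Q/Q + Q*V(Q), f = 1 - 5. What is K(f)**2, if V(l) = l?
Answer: 289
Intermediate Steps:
f = -4
K(Q) = 1 + Q**2 (K(Q) = Q/Q + Q*Q = 1 + Q**2)
K(f)**2 = (1 + (-4)**2)**2 = (1 + 16)**2 = 17**2 = 289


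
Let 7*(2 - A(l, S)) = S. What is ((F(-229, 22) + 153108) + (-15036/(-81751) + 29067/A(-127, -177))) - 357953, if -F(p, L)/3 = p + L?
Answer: -3172206932689/15614441 ≈ -2.0316e+5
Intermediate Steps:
F(p, L) = -3*L - 3*p (F(p, L) = -3*(p + L) = -3*(L + p) = -3*L - 3*p)
A(l, S) = 2 - S/7
((F(-229, 22) + 153108) + (-15036/(-81751) + 29067/A(-127, -177))) - 357953 = (((-3*22 - 3*(-229)) + 153108) + (-15036/(-81751) + 29067/(2 - 1/7*(-177)))) - 357953 = (((-66 + 687) + 153108) + (-15036*(-1/81751) + 29067/(2 + 177/7))) - 357953 = ((621 + 153108) + (15036/81751 + 29067/(191/7))) - 357953 = (153729 + (15036/81751 + 29067*(7/191))) - 357953 = (153729 + (15036/81751 + 203469/191)) - 357953 = (153729 + 16636666095/15614441) - 357953 = 2417029066584/15614441 - 357953 = -3172206932689/15614441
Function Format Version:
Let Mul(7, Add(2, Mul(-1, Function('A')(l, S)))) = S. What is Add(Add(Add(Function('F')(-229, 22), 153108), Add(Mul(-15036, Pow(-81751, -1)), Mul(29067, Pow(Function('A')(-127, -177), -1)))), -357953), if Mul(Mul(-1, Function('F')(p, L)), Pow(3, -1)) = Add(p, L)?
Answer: Rational(-3172206932689, 15614441) ≈ -2.0316e+5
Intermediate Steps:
Function('F')(p, L) = Add(Mul(-3, L), Mul(-3, p)) (Function('F')(p, L) = Mul(-3, Add(p, L)) = Mul(-3, Add(L, p)) = Add(Mul(-3, L), Mul(-3, p)))
Function('A')(l, S) = Add(2, Mul(Rational(-1, 7), S))
Add(Add(Add(Function('F')(-229, 22), 153108), Add(Mul(-15036, Pow(-81751, -1)), Mul(29067, Pow(Function('A')(-127, -177), -1)))), -357953) = Add(Add(Add(Add(Mul(-3, 22), Mul(-3, -229)), 153108), Add(Mul(-15036, Pow(-81751, -1)), Mul(29067, Pow(Add(2, Mul(Rational(-1, 7), -177)), -1)))), -357953) = Add(Add(Add(Add(-66, 687), 153108), Add(Mul(-15036, Rational(-1, 81751)), Mul(29067, Pow(Add(2, Rational(177, 7)), -1)))), -357953) = Add(Add(Add(621, 153108), Add(Rational(15036, 81751), Mul(29067, Pow(Rational(191, 7), -1)))), -357953) = Add(Add(153729, Add(Rational(15036, 81751), Mul(29067, Rational(7, 191)))), -357953) = Add(Add(153729, Add(Rational(15036, 81751), Rational(203469, 191))), -357953) = Add(Add(153729, Rational(16636666095, 15614441)), -357953) = Add(Rational(2417029066584, 15614441), -357953) = Rational(-3172206932689, 15614441)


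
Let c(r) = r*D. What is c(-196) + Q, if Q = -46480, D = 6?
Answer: -47656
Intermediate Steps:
c(r) = 6*r (c(r) = r*6 = 6*r)
c(-196) + Q = 6*(-196) - 46480 = -1176 - 46480 = -47656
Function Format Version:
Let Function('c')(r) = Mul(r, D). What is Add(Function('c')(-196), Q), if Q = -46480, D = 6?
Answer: -47656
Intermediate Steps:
Function('c')(r) = Mul(6, r) (Function('c')(r) = Mul(r, 6) = Mul(6, r))
Add(Function('c')(-196), Q) = Add(Mul(6, -196), -46480) = Add(-1176, -46480) = -47656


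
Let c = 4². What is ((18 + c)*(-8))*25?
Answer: -6800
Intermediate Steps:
c = 16
((18 + c)*(-8))*25 = ((18 + 16)*(-8))*25 = (34*(-8))*25 = -272*25 = -6800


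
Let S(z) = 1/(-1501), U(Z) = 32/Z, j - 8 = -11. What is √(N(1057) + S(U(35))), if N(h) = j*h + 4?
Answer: 2*I*√1783813917/1501 ≈ 56.276*I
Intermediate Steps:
j = -3 (j = 8 - 11 = -3)
N(h) = 4 - 3*h (N(h) = -3*h + 4 = 4 - 3*h)
S(z) = -1/1501
√(N(1057) + S(U(35))) = √((4 - 3*1057) - 1/1501) = √((4 - 3171) - 1/1501) = √(-3167 - 1/1501) = √(-4753668/1501) = 2*I*√1783813917/1501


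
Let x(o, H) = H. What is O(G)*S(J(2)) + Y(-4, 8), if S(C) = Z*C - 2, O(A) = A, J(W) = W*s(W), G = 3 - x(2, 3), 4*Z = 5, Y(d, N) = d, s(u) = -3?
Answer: -4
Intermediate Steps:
Z = 5/4 (Z = (¼)*5 = 5/4 ≈ 1.2500)
G = 0 (G = 3 - 1*3 = 3 - 3 = 0)
J(W) = -3*W (J(W) = W*(-3) = -3*W)
S(C) = -2 + 5*C/4 (S(C) = 5*C/4 - 2 = -2 + 5*C/4)
O(G)*S(J(2)) + Y(-4, 8) = 0*(-2 + 5*(-3*2)/4) - 4 = 0*(-2 + (5/4)*(-6)) - 4 = 0*(-2 - 15/2) - 4 = 0*(-19/2) - 4 = 0 - 4 = -4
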